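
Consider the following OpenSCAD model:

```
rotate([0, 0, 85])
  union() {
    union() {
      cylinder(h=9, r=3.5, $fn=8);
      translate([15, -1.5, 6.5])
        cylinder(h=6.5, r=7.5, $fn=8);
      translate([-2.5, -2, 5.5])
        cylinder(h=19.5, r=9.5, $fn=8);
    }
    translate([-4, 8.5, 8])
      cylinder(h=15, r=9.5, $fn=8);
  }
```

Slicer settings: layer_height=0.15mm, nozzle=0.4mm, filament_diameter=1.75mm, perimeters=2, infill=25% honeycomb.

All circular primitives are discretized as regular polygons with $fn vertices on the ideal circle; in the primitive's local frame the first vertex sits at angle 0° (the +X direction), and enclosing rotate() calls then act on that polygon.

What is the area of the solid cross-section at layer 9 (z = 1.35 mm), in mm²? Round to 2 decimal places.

At z = 1.35 mm: the r=3.5 cylinder gives a regular 8-gon of circumradius 3.5 (constant along its height) (area = (8/2)·3.500²·sin(360°/8) = 34.65 mm²); the cylinder at (15, -1.5) does not reach this height (z outside [6.5, 13]); the cylinder at (-2.5, -2) does not reach this height (z outside [5.5, 25]); Taking the union: only the r=3.5 cylinder is present, so the union is just that shape — area = 34.65 mm²; the cylinder at (-4, 8.5) is not intersected at this z (z outside [8, 23]); Taking the union: only that combined region is present, so the union is just that shape — area = 34.65 mm²; (rotated 85° about Z; rotation is an isometry so areas/perimeters/island counts are preserved). Overall, the cross-section is a single solid region. Net area = 34.65 mm².

34.65 mm²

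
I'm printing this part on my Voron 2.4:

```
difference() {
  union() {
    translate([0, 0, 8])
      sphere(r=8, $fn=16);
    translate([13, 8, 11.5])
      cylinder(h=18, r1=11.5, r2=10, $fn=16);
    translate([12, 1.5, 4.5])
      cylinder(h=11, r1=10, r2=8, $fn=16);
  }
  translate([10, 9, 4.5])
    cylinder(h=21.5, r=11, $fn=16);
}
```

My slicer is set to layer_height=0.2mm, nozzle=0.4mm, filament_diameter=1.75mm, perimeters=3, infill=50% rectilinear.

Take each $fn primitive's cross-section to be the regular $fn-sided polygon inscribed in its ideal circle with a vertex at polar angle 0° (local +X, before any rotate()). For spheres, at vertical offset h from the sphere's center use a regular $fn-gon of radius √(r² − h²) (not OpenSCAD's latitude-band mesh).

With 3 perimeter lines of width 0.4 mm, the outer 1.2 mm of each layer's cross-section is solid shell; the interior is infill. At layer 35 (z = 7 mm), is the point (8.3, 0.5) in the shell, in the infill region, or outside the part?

At z = 7 mm: the sphere: section is a regular 16-gon, circumradius = √(r²−h²) = √(8²−1²) = 7.937; the cone at (13, 8) does not reach this height (z outside [11.5, 29.5]); the cone at (12, 1.5): at t=0.227 of its height the radius interpolates to r₁+(r₂−r₁)t = 9.545, giving a regular 16-gon of that circumradius; Combining (union): the regions partially overlap (shared area 43.59 mm²), so overlapping operands fuse into one piece — 1 connected region; the r=11 cylinder at (10, 9) gives a regular 16-gon of circumradius 11 (constant along its height); Taking the first minus the rest: starting from that combined region, the r=11 cylinder at (10, 9) partially overlaps it — only the 185.94 mm² overlap (of its 370.44 mm²) is removed, clipping the outline — 1 connected region. Overall, the cross-section is a single solid region. The nearest boundary edge runs (5.79, -1.16)→(10.00, -2.00); distance from the point to it = 2.12 mm. The point is not inside any of the regions above, so it lies outside the cross-section (2.12 mm from the nearest boundary).

outside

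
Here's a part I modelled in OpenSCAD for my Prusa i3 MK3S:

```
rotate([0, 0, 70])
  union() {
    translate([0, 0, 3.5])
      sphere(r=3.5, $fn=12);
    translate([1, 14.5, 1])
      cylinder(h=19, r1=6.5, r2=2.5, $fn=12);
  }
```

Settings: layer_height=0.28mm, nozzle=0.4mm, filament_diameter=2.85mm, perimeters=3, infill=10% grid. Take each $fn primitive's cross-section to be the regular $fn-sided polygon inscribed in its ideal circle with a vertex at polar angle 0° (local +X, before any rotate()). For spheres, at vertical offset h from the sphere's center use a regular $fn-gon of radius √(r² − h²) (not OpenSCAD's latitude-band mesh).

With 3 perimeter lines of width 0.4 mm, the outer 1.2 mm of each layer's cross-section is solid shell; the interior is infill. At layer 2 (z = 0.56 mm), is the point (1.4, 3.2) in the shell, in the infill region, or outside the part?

outside

At z = 0.56 mm: the sphere: section is a regular 12-gon, circumradius = √(r²−h²) = √(3.5²−2.94²) = 1.899; the cone at (1, 14.5) is not intersected at this z (z outside [1, 20]); Merging all regions: only the r=3.5 sphere is present, so the union is just that shape — 1 connected region; (whole slice rotated 70° about Z — lengths, areas and connectivity unchanged). Overall, the cross-section is a single solid region. Undo the 70° rotation: the query point maps to (3.486, -0.221) in the un-rotated model frame. The nearest boundary edge runs (1.90, 0.00)→(1.64, 0.95); distance from the point to it = 1.60 mm. The point is not inside any of the regions above, so it lies outside the cross-section (1.60 mm from the nearest boundary).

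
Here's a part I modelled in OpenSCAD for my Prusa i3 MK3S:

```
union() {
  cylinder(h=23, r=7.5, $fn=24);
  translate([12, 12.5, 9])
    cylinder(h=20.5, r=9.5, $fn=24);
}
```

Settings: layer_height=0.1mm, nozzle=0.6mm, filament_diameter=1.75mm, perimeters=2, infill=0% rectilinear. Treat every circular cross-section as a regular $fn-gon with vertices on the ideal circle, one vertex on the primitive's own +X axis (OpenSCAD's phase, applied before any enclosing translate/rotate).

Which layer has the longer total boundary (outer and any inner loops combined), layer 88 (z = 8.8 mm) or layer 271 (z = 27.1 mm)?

Layer 88 (z = 8.8): the cylinder: section is a regular 24-gon, circumradius r=7.5 (perimeter = 2·24·7.500·sin(180°/24) = 46.99 mm); the cylinder at (12, 12.5) is not intersected at this z (z outside [9, 29.5]); Taking the union: only the r=7.5 cylinder is present, so the union is just that shape — boundary = 46.99 mm. So its perimeter = 46.99 mm. Layer 271 (z = 27.1): the cylinder does not reach this height (z outside [0, 23]); the r=9.5 cylinder at (12, 12.5) gives a regular 24-gon of circumradius 9.5 (constant along its height) (perimeter = 2·24·9.500·sin(180°/24) = 59.52 mm); Combining (union): only the r=9.5 cylinder at (12, 12.5) is present, so the union is just that shape — boundary = 59.52 mm. So its perimeter = 59.52 mm. Layer 271 is larger (59.52 vs 46.99 mm).

layer 271 (z = 27.1 mm)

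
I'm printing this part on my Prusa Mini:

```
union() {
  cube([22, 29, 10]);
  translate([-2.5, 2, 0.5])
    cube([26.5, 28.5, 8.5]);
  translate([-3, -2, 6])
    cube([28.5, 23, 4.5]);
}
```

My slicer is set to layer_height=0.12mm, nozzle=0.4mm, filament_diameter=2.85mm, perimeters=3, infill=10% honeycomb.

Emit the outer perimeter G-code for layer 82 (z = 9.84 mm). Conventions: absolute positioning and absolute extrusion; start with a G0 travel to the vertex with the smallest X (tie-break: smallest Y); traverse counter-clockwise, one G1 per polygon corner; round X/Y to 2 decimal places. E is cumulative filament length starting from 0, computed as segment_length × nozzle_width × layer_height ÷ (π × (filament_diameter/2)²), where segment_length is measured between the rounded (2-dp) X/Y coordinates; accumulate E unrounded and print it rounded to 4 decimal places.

G0 X-3.00 Y-2.00 Z9.84
G1 X25.50 Y-2.00 E0.2144
G1 X25.50 Y21.00 E0.3875
G1 X22.00 Y21.00 E0.4138
G1 X22.00 Y29.00 E0.4740
G1 X0.00 Y29.00 E0.6396
G1 X0.00 Y21.00 E0.6998
G1 X-3.00 Y21.00 E0.7223
G1 X-3.00 Y-2.00 E0.8954

At z = 9.84 mm: the 22×29 cube contributes its full rectangle; the cube at (-2.5, 2) is absent (z outside [0.5, 9]); the cube at (-3, -2) is present — its section is the full 28.5×23 rectangle; Merging all regions: the regions partially overlap (shared area 462.00 mm²), so overlapping operands fuse into one piece — 1 connected region. The outline is a single polygon with 8 vertices. Extrusion per mm of travel: 0.4 × 0.12 / (π × 1.425²) = 0.007524. Accumulating E over each segment gives final E = 0.8954.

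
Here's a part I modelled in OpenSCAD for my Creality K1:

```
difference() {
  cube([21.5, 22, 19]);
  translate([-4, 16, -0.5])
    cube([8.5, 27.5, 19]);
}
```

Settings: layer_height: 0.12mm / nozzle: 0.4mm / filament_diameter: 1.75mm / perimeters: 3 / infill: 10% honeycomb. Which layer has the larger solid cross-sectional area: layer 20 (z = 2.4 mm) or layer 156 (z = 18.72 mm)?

layer 156 (z = 18.72 mm)

Layer 20 (z = 2.4): the 21.5×22 cube contributes its full rectangle (area 473.00 mm²); the 8.5×27.5 cube at (-4, 16) contributes its full rectangle (area 233.75 mm²); Taking the first minus the rest: starting from the 21.5×22 cube (473.00 mm²), the 8.5×27.5 cube at (-4, 16) partially overlaps it — only the 27.00 mm² overlap (of its 233.75 mm²) is removed, clipping the outline — area = 446.00 mm². So its area = 446.00 mm². Layer 156 (z = 18.72): the 21.5×22 cube contributes its full rectangle (area 473.00 mm²); the cube at (-4, 16) is not intersected at this z (z outside [-0.5, 18.5]); Subtracting the remaining from the first: none of the subtracted shapes is present at this height, so the 21.5×22 cube is unchanged — area = 473.00 mm². So its area = 473.00 mm². Layer 156 is larger (473.00 vs 446.00 mm²).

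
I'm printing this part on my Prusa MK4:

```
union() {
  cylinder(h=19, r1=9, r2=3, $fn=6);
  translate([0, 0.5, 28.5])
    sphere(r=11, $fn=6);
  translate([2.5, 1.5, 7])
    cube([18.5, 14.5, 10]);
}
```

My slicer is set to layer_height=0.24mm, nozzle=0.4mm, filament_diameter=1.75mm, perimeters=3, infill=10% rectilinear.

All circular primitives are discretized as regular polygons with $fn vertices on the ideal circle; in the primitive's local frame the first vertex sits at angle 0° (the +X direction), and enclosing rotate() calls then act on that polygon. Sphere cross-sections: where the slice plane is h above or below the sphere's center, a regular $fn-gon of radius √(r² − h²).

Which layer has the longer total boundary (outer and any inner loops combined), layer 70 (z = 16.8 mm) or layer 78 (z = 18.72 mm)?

Layer 70 (z = 16.8): the cone contributes a regular 6-gon of circumradius 3.695 (interpolated between r1=9 and r2=3 at t=0.884) (perimeter = 2·6·3.695·sin(180°/6) = 22.17 mm); the sphere at (0, 0.5) is not intersected at this z (|z−center|=11.700 > r=11); the cube at (2.5, 1.5) (footprint 18.5×14.5) is included at this height (perimeter 66.00 mm); Taking the union: the regions partially overlap (shared area 0.09 mm²), so the edge portions inside another operand are dropped and the merged outline is re-measured after clipping — boundary = 86.61 mm. So its perimeter = 86.61 mm. Layer 78 (z = 18.72): the cone (r1=9→r2=3) has section circumradius 3.088 here — a regular 6-gon (perimeter = 2·6·3.088·sin(180°/6) = 18.53 mm); the r=11 sphere at (0, 0.5) slices to a regular 6-gon of circumradius 5.035 (√(r²−h²) with h=9.78 from center) (perimeter = 2·6·5.035·sin(180°/6) = 30.21 mm); the cube at (2.5, 1.5) is not intersected at this z (z outside [7, 17]); Taking the union: the cone lies entirely inside the r=11 sphere at (0, 0.5), so the union is just the r=11 sphere at (0, 0.5) — boundary = 30.21 mm. So its perimeter = 30.21 mm. Layer 70 is larger (86.61 vs 30.21 mm).

layer 70 (z = 16.8 mm)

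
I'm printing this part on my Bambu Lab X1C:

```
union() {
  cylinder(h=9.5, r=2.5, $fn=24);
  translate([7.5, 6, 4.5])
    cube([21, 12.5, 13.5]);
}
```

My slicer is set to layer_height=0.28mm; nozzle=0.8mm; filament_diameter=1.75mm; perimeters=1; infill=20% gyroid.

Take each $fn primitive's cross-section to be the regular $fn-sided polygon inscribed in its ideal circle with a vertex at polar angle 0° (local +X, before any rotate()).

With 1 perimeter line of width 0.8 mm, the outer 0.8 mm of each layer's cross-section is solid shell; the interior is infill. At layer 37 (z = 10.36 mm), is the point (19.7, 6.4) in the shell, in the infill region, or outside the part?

At z = 10.36 mm: the cylinder is not intersected at this z (z outside [0, 9.5]); the cube at (7.5, 6) (footprint 21×12.5) is included at this height; Combining (union): only the 21×12.5 cube at (7.5, 6) is present, so the union is just that shape — 1 connected region. Overall, the cross-section is a single solid region. The nearest boundary edge runs (7.50, 6.00)→(28.50, 6.00); distance from the point to it = 0.40 mm. The point is inside the cross-section, 0.40 mm from the nearest boundary — within the 0.8 mm shell band (1 × 0.8).

shell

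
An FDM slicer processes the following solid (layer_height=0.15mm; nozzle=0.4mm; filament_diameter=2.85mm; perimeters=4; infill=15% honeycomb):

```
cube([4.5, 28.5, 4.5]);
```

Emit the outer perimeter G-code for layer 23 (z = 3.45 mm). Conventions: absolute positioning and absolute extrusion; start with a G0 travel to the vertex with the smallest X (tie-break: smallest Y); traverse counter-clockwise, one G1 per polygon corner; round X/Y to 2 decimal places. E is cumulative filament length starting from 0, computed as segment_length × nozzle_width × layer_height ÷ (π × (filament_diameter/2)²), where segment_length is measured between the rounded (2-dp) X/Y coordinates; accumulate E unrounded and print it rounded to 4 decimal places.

At z = 3.45 mm: the cube is present — its section is the full 4.5×28.5 rectangle. The outline is a single polygon with 4 vertices. Extrusion per mm of travel: 0.4 × 0.15 / (π × 1.425²) = 0.009405. Accumulating E over each segment gives final E = 0.6207.

G0 X0.00 Y0.00 Z3.45
G1 X4.50 Y0.00 E0.0423
G1 X4.50 Y28.50 E0.3104
G1 X0.00 Y28.50 E0.3527
G1 X0.00 Y0.00 E0.6207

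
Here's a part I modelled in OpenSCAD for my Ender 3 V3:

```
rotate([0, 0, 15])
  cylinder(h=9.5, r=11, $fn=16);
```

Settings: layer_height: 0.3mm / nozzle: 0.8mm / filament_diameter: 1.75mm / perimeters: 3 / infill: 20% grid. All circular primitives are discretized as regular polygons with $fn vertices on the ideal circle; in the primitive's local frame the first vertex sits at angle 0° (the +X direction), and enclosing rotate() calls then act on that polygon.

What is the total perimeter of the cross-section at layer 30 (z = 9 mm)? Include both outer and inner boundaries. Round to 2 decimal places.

68.67 mm

At z = 9 mm: the r=11 cylinder contributes a regular 16-gon of circumradius 11 (perimeter = 2·16·11.000·sin(180°/16) = 68.67 mm); (whole slice rotated 15° about Z — lengths, areas and connectivity unchanged). Overall, the cross-section is a single solid region. Total boundary length (outer) = 68.67 mm.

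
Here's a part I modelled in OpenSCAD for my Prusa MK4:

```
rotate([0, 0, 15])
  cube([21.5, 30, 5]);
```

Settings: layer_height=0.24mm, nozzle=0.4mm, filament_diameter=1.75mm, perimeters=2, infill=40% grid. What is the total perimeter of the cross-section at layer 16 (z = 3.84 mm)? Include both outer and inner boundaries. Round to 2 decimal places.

103.00 mm

At z = 3.84 mm: the cube is present — its section is the full 21.5×30 rectangle (perimeter 103.00 mm); (rotated 15° about Z; rotation is an isometry so areas/perimeters/island counts are preserved). Overall, the cross-section is a single solid region. Total boundary length (outer) = 103.00 mm.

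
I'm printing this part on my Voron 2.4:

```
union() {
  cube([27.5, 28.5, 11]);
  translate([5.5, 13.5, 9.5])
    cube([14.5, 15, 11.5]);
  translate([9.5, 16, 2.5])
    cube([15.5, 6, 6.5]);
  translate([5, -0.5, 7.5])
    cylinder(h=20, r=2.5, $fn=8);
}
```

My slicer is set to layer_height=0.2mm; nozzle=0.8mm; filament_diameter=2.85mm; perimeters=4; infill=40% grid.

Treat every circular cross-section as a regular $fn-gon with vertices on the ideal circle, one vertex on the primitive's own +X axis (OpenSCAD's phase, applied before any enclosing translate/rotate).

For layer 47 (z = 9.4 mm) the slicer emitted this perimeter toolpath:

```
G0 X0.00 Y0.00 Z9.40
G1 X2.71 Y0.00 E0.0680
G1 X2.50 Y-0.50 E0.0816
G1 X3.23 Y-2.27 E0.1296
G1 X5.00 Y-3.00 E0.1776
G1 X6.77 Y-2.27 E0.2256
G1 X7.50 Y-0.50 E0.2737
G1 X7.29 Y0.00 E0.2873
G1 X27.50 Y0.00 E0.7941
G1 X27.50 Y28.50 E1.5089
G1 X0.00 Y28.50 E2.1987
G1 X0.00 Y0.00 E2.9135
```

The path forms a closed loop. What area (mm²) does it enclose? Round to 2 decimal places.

Apply the shoelace formula to the sequence of (X, Y) vertices; enclosed area = 795.00 mm².

795.00 mm²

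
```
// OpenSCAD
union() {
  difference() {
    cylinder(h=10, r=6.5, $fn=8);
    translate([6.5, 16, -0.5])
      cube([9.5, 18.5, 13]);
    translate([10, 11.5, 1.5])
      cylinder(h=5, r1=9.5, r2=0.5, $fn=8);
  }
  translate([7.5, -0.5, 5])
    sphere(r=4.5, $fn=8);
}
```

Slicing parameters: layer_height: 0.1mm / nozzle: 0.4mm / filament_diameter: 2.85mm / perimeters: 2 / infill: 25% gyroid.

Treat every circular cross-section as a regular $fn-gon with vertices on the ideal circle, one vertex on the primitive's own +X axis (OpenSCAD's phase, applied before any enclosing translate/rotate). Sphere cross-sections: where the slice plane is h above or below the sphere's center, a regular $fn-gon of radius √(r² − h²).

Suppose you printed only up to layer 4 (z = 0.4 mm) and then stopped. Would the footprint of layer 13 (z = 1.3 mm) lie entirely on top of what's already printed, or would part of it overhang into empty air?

part overhangs

Compare the two slices. At z = 0.4: the r=6.5 cylinder contributes a regular 8-gon of circumradius 6.5 (area = (8/2)·6.500²·sin(360°/8) = 119.50 mm²); the cube at (6.5, 16) is present — its section is the full 9.5×18.5 rectangle (area 175.75 mm²); the cone at (10, 11.5) is absent (z outside [1.5, 6.5]); Taking the first minus the rest: starting from the r=6.5 cylinder (119.50 mm²), the 9.5×18.5 cube at (6.5, 16) misses the remaining region (no effect) — area = 119.50 mm²; the sphere at (7.5, -0.5) does not reach this height (|z−center|=4.600 > r=4.5); Combining (union): only the result so far is present, so the union is just that shape — area = 119.50 mm². At z = 1.3: the cylinder: section is a regular 8-gon, circumradius r=6.5 (area = (8/2)·6.500²·sin(360°/8) = 119.50 mm²); the cube at (6.5, 16) (footprint 9.5×18.5) is included at this height (area 175.75 mm²); the cone at (10, 11.5) is absent (z outside [1.5, 6.5]); After the difference (first − rest): starting from the r=6.5 cylinder (119.50 mm²), the 9.5×18.5 cube at (6.5, 16) misses the remaining region (no effect) — area = 119.50 mm²; the r=4.5 sphere at (7.5, -0.5) contributes a regular 8-gon of circumradius √(4.5²−3.7²) = 2.561 (area = (8/2)·2.561²·sin(360°/8) = 18.55 mm²); Combining (union): the regions partially overlap — summed areas 138.06 mm² minus the doubly-counted overlap 2.86 mm² gives 135.20 mm² — area = 135.20 mm². Checking containment: at z = 1.3 the cross-section extends beyond the z = 0.4 cross-section by about 15.69 mm².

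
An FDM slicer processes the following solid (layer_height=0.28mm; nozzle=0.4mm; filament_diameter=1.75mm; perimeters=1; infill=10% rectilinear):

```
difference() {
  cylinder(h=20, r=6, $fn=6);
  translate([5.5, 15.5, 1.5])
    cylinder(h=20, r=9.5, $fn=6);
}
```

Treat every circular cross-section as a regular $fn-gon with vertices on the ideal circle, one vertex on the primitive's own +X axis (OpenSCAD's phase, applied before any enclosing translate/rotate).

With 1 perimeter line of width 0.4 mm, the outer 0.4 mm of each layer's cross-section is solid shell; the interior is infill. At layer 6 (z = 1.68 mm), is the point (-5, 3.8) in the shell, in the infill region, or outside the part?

outside

At z = 1.68 mm: the cylinder: section is a regular 6-gon, circumradius r=6; the r=9.5 cylinder at (5.5, 15.5) gives a regular 6-gon of circumradius 9.5 (constant along its height); After the difference (first − rest): starting from the r=6 cylinder, the r=9.5 cylinder at (5.5, 15.5) misses the remaining region (no effect) — 1 connected region. Overall, the cross-section is a single solid region. The nearest boundary edge runs (-6.00, 0.00)→(-3.00, 5.20); distance from the point to it = 1.03 mm. The point is not inside any of the regions above, so it lies outside the cross-section (1.03 mm from the nearest boundary).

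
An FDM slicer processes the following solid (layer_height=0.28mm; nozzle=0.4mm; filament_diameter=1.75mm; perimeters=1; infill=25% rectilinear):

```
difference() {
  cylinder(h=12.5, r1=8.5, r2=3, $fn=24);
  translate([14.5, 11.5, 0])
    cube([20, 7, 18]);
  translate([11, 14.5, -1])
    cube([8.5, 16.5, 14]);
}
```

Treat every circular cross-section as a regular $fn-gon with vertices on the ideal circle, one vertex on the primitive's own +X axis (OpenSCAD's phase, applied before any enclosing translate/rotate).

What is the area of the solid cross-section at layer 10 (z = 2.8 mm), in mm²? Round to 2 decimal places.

164.06 mm²

At z = 2.8 mm: the cone contributes a regular 24-gon of circumradius 7.268 (interpolated between r1=8.5 and r2=3 at t=0.224) (area = (24/2)·7.268²·sin(360°/24) = 164.06 mm²); the 20×7 cube at (14.5, 11.5) contributes its full rectangle (area 140.00 mm²); the cube at (11, 14.5) (footprint 8.5×16.5) is included at this height (area 140.25 mm²); Taking the first minus the rest: starting from the cone (164.06 mm²), the 20×7 cube at (14.5, 11.5) misses the remaining region (no effect); the 8.5×16.5 cube at (11, 14.5) misses the remaining region (no effect) — area = 164.06 mm². Overall, the cross-section is a single solid region. Net area = 164.06 mm².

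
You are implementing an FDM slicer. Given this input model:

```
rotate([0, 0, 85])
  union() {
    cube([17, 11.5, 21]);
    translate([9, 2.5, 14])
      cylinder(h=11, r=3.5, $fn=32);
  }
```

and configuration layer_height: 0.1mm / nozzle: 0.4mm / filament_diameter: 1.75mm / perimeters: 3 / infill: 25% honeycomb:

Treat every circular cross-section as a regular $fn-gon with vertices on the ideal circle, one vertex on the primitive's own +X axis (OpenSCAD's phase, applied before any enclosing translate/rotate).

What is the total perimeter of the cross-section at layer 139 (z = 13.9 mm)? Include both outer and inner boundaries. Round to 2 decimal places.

At z = 13.9 mm: the cube (footprint 17×11.5) is included at this height (perimeter 57.00 mm); the cylinder at (9, 2.5) does not reach this height (z outside [14, 25]); Taking the union: only the 17×11.5 cube is present, so the union is just that shape — boundary = 57.00 mm; (rotated 85° about Z; rotation is an isometry so areas/perimeters/island counts are preserved). Overall, the cross-section is a single solid region. Total boundary length (outer) = 57.00 mm.

57.00 mm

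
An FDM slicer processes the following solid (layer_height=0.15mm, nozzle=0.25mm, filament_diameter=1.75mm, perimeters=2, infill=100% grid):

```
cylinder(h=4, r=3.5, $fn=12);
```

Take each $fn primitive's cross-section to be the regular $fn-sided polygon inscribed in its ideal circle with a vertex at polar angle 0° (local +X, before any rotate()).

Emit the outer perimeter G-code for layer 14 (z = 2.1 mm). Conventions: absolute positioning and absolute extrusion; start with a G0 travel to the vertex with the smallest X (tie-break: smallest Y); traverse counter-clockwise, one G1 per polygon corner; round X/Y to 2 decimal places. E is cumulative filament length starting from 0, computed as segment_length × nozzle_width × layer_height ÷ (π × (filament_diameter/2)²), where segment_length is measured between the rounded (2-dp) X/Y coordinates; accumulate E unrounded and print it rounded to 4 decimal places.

G0 X-3.50 Y0.00 Z2.10
G1 X-3.03 Y-1.75 E0.0283
G1 X-1.75 Y-3.03 E0.0565
G1 X0.00 Y-3.50 E0.0847
G1 X1.75 Y-3.03 E0.1130
G1 X3.03 Y-1.75 E0.1412
G1 X3.50 Y0.00 E0.1694
G1 X3.03 Y1.75 E0.1977
G1 X1.75 Y3.03 E0.2259
G1 X0.00 Y3.50 E0.2542
G1 X-1.75 Y3.03 E0.2824
G1 X-3.03 Y1.75 E0.3106
G1 X-3.50 Y0.00 E0.3389

At z = 2.1 mm: the r=3.5 cylinder contributes a regular 12-gon of circumradius 3.5. The outline is a single polygon with 12 vertices. Extrusion per mm of travel: 0.25 × 0.15 / (π × 0.875²) = 0.015591. Accumulating E over each segment gives final E = 0.3389.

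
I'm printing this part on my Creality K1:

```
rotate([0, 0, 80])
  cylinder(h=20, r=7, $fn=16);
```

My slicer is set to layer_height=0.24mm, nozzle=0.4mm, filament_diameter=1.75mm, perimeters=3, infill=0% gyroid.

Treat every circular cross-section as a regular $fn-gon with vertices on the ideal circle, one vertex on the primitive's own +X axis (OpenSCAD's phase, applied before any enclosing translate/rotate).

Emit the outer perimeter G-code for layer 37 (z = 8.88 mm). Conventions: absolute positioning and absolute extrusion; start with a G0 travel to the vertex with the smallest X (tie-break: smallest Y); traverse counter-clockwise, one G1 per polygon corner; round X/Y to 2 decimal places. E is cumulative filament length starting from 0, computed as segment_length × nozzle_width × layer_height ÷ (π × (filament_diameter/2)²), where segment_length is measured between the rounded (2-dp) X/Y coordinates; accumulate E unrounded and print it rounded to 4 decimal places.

At z = 8.88 mm: the r=7 cylinder contributes a regular 16-gon of circumradius 7; (rotated 80° about Z; rotation is an isometry so areas/perimeters/island counts are preserved). The outline is a single polygon with 16 vertices. Extrusion per mm of travel: 0.4 × 0.24 / (π × 0.875²) = 0.039912. Accumulating E over each segment gives final E = 1.7436.

G0 X-6.89 Y1.22 Z8.88
G1 X-6.83 Y-1.52 E0.1094
G1 X-5.73 Y-4.02 E0.2184
G1 X-3.76 Y-5.90 E0.3271
G1 X-1.22 Y-6.89 E0.4359
G1 X1.52 Y-6.83 E0.5453
G1 X4.02 Y-5.73 E0.6543
G1 X5.90 Y-3.76 E0.7630
G1 X6.89 Y-1.22 E0.8718
G1 X6.83 Y1.52 E0.9812
G1 X5.73 Y4.02 E1.0902
G1 X3.76 Y5.90 E1.1989
G1 X1.22 Y6.89 E1.3077
G1 X-1.52 Y6.83 E1.4170
G1 X-4.02 Y5.73 E1.5261
G1 X-5.90 Y3.76 E1.6347
G1 X-6.89 Y1.22 E1.7436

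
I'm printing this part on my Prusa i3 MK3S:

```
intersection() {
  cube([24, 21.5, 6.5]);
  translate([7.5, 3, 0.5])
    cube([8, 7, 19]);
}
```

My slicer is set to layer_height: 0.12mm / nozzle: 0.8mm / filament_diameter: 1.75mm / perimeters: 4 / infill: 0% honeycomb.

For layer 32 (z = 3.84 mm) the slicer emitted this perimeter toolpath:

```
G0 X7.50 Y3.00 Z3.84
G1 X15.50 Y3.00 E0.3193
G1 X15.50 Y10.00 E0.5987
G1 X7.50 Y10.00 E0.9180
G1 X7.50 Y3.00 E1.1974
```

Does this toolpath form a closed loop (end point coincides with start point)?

Start point (G0): (7.50, 3.00). End point (last G1): the path returns to the start — closed.

yes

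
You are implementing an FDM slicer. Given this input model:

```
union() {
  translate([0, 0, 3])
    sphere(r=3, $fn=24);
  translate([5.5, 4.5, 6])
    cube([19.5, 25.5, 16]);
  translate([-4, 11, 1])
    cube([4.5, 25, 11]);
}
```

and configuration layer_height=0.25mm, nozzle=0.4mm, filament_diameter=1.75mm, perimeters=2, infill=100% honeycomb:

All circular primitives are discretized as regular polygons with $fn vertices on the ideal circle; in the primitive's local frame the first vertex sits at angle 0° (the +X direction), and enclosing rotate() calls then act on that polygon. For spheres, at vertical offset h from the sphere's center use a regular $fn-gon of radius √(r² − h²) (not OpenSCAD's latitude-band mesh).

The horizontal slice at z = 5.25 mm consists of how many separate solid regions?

2

At z = 5.25 mm: the r=3 sphere contributes a regular 24-gon of circumradius √(3²−2.25²) = 1.984; the cube at (5.5, 4.5) does not reach this height (z outside [6, 22]); the 4.5×25 cube at (-4, 11) contributes its full rectangle; Combining (union): the 2 present regions are separate (no shared area or edge), so areas and boundary lengths simply add and each stays a separate island — 2 connected regions. The result has 2 disconnected regions.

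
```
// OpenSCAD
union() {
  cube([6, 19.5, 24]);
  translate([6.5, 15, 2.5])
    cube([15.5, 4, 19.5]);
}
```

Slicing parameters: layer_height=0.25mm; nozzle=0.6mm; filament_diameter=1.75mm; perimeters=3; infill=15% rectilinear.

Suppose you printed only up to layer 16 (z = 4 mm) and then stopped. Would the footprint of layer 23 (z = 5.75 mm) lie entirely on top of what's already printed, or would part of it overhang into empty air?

entirely on top

Compare the two slices. At z = 4: the cube (footprint 6×19.5) is included at this height (area 117.00 mm²); the cube at (6.5, 15) is present — its section is the full 15.5×4 rectangle (area 62.00 mm²); Merging all regions: the 2 present regions are separate (no shared area or edge), so areas and boundary lengths simply add and each stays a separate island — area = 179.00 mm². At z = 5.75: the cube (footprint 6×19.5) is included at this height (area 117.00 mm²); the 15.5×4 cube at (6.5, 15) contributes its full rectangle (area 62.00 mm²); Taking the union: the 2 present regions are separate (no shared area or edge), so areas and boundary lengths simply add and each stays a separate island — area = 179.00 mm². Checking containment: the cross-section at z = 5.75 is a subset of the cross-section at z = 4.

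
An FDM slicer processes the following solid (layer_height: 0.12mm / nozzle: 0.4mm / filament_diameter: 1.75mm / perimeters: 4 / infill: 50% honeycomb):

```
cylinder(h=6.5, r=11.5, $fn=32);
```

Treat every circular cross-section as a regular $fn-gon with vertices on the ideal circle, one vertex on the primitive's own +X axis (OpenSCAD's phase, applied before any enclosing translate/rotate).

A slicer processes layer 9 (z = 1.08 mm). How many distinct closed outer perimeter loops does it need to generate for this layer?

1

At z = 1.08 mm: the cylinder: section is a regular 32-gon, circumradius r=11.5. The result has 1 disconnected region.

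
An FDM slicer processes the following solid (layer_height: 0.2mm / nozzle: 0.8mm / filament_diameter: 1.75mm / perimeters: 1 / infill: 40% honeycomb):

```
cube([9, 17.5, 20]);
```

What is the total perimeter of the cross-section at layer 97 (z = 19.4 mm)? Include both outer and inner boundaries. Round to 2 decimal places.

At z = 19.4 mm: the cube is present — its section is the full 9×17.5 rectangle (perimeter 53.00 mm). Overall, the cross-section is a single solid region. Total boundary length (outer) = 53.00 mm.

53.00 mm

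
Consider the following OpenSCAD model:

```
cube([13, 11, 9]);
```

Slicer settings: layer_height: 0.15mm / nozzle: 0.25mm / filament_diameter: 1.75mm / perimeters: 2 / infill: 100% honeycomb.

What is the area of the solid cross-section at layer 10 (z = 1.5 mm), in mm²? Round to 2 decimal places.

143.00 mm²

At z = 1.5 mm: the cube is present — its section is the full 13×11 rectangle (area 143.00 mm²). Overall, the cross-section is a single solid region. Net area = 143.00 mm².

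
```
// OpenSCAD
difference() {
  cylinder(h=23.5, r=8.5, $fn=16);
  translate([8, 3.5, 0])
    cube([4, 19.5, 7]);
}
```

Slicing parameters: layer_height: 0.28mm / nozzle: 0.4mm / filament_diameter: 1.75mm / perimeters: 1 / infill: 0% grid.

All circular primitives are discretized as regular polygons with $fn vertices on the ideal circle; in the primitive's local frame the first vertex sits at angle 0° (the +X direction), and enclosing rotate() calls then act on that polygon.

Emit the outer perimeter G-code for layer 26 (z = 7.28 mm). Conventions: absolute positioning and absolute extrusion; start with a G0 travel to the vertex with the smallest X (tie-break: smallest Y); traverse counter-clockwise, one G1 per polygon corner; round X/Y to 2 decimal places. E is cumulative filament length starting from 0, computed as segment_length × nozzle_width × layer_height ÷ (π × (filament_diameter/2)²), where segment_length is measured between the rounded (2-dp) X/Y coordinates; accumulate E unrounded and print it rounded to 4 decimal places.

At z = 7.28 mm: the r=8.5 cylinder contributes a regular 16-gon of circumradius 8.5; the cube at (8, 3.5) does not reach this height (z outside [0, 7]); Taking the first minus the rest: none of the subtracted shapes is present at this height, so the r=8.5 cylinder is unchanged — 1 connected region. The outline is a single polygon with 16 vertices. Extrusion per mm of travel: 0.4 × 0.28 / (π × 0.875²) = 0.046564. Accumulating E over each segment gives final E = 2.4703.

G0 X-8.50 Y0.00 Z7.28
G1 X-7.85 Y-3.25 E0.1543
G1 X-6.01 Y-6.01 E0.3088
G1 X-3.25 Y-7.85 E0.4632
G1 X0.00 Y-8.50 E0.6176
G1 X3.25 Y-7.85 E0.7719
G1 X6.01 Y-6.01 E0.9264
G1 X7.85 Y-3.25 E1.0808
G1 X8.50 Y0.00 E1.2352
G1 X7.85 Y3.25 E1.3895
G1 X6.01 Y6.01 E1.5439
G1 X3.25 Y7.85 E1.6984
G1 X0.00 Y8.50 E1.8527
G1 X-3.25 Y7.85 E2.0071
G1 X-6.01 Y6.01 E2.1615
G1 X-7.85 Y3.25 E2.3160
G1 X-8.50 Y0.00 E2.4703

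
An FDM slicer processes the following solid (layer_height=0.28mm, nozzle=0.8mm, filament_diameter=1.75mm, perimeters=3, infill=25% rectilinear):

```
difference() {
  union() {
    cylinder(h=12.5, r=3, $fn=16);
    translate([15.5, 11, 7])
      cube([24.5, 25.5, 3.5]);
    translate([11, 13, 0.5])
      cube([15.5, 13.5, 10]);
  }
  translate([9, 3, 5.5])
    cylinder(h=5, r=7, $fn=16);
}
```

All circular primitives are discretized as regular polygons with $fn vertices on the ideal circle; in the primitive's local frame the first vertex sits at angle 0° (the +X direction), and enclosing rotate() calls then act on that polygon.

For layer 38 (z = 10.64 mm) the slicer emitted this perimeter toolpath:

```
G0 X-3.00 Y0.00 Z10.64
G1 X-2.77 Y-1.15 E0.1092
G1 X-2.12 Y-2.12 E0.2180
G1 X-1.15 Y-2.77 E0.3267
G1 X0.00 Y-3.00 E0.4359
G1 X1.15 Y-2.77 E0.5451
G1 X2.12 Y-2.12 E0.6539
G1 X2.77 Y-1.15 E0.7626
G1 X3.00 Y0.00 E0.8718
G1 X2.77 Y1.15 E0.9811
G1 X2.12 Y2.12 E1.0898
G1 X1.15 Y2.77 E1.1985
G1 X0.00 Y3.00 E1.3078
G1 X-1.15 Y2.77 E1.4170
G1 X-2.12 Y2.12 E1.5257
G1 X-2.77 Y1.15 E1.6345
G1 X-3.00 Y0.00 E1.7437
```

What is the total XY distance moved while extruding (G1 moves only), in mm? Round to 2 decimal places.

18.72 mm

Sum the Euclidean lengths of each G1 segment: total = 18.72 mm.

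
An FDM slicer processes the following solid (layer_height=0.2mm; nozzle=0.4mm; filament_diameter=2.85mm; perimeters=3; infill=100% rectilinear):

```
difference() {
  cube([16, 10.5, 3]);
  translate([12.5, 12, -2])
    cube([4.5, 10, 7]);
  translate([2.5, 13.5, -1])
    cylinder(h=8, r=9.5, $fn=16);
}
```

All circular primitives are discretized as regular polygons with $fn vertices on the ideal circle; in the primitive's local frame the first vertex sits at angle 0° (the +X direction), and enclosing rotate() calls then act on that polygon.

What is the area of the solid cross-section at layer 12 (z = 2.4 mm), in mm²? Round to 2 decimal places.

110.90 mm²

At z = 2.4 mm: the cube is present — its section is the full 16×10.5 rectangle (area 168.00 mm²); the 4.5×10 cube at (12.5, 12) contributes its full rectangle (area 45.00 mm²); the r=9.5 cylinder at (2.5, 13.5) contributes a regular 16-gon of circumradius 9.5 (area = (16/2)·9.500²·sin(360°/16) = 276.30 mm²); Taking the first minus the rest: starting from the 16×10.5 cube (168.00 mm²), the 4.5×10 cube at (12.5, 12) misses the remaining region (no effect); the r=9.5 cylinder at (2.5, 13.5) partially overlaps it — only the 57.10 mm² overlap (of its 276.30 mm²) is removed, clipping the outline — area = 110.90 mm². Overall, the cross-section is a single solid region. Net area = 110.90 mm².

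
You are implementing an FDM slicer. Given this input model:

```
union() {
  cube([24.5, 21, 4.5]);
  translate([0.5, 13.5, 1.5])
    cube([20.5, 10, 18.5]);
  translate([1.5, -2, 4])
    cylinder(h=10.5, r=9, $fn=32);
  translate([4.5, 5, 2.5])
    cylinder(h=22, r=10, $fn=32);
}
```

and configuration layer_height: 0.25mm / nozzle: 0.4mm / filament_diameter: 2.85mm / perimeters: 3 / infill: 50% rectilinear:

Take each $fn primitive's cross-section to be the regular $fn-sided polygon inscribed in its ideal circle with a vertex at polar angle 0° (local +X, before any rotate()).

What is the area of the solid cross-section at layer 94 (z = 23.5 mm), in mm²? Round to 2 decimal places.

312.14 mm²

At z = 23.5 mm: the cube is not intersected at this z (z outside [0, 4.5]); the cube at (0.5, 13.5) is absent (z outside [1.5, 20]); the cylinder at (1.5, -2) is absent (z outside [4, 14.5]); the r=10 cylinder at (4.5, 5) contributes a regular 32-gon of circumradius 10 (area = (32/2)·10.000²·sin(360°/32) = 312.14 mm²); Merging all regions: only the r=10 cylinder at (4.5, 5) is present, so the union is just that shape — area = 312.14 mm². Overall, the cross-section is a single solid region. Net area = 312.14 mm².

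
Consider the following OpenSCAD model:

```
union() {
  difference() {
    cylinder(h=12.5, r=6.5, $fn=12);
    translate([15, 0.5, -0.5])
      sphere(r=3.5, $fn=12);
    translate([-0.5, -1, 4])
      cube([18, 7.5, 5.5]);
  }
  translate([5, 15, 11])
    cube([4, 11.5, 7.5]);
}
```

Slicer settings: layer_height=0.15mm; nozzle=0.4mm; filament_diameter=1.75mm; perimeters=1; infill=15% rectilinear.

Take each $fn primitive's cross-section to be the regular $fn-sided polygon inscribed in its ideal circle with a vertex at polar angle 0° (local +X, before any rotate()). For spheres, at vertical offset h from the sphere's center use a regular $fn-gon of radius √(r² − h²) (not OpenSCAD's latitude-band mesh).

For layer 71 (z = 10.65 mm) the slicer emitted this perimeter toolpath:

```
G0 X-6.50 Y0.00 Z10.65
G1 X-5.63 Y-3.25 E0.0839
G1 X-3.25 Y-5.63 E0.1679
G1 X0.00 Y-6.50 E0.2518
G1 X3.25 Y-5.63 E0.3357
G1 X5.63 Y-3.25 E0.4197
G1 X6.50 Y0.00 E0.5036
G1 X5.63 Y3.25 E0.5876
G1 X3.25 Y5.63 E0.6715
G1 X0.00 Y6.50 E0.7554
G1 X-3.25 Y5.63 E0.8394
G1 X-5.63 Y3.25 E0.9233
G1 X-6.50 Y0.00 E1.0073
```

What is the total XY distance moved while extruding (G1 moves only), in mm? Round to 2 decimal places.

40.38 mm

Sum the Euclidean lengths of each G1 segment: total = 40.38 mm.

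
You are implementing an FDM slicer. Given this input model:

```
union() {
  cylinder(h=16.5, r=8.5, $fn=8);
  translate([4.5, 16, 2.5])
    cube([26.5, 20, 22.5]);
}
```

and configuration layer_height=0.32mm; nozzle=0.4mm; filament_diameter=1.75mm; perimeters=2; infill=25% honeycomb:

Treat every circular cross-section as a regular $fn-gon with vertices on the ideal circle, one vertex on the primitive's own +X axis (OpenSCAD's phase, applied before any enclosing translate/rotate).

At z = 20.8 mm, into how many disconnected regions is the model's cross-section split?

1

At z = 20.8 mm: the cylinder does not reach this height (z outside [0, 16.5]); the 26.5×20 cube at (4.5, 16) contributes its full rectangle; Merging all regions: only the 26.5×20 cube at (4.5, 16) is present, so the union is just that shape — 1 connected region. The result has 1 disconnected region.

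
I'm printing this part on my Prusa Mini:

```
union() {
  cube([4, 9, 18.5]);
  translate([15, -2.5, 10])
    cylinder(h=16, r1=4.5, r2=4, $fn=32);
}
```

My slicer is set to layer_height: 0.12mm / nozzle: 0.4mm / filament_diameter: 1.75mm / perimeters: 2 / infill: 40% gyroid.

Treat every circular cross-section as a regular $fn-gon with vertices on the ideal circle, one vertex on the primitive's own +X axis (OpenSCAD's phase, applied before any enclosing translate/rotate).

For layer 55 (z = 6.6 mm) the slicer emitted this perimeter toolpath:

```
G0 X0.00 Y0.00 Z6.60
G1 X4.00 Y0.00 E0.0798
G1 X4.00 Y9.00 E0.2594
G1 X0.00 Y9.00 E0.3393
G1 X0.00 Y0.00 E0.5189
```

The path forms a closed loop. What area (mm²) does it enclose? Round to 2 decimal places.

Apply the shoelace formula to the sequence of (X, Y) vertices; enclosed area = 36.00 mm².

36.00 mm²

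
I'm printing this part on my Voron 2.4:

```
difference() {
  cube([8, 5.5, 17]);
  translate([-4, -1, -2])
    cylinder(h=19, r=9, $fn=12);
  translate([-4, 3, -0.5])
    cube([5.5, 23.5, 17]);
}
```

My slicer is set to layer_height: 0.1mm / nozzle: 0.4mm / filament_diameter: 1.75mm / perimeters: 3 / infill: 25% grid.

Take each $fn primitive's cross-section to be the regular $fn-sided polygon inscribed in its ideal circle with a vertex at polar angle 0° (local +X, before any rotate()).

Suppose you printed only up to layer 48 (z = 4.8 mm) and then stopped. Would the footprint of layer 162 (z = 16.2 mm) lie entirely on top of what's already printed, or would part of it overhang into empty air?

entirely on top

Compare the two slices. At z = 4.8: the 8×5.5 cube contributes its full rectangle (area 44.00 mm²); the cylinder at (-4, -1): section is a regular 12-gon, circumradius r=9 (area = (12/2)·9.000²·sin(360°/12) = 243.00 mm²); the 5.5×23.5 cube at (-4, 3) contributes its full rectangle (area 129.25 mm²); Taking the first minus the rest: starting from the 8×5.5 cube (44.00 mm²), the r=9 cylinder at (-4, -1) partially overlaps it — only the 20.51 mm² overlap (of its 243.00 mm²) is removed, clipping the outline; the 5.5×23.5 cube at (-4, 3) misses the remaining region (no effect) — area = 23.49 mm². At z = 16.2: the cube is present — its section is the full 8×5.5 rectangle (area 44.00 mm²); the r=9 cylinder at (-4, -1) gives a regular 12-gon of circumradius 9 (constant along its height) (area = (12/2)·9.000²·sin(360°/12) = 243.00 mm²); the cube at (-4, 3) is present — its section is the full 5.5×23.5 rectangle (area 129.25 mm²); Taking the first minus the rest: starting from the 8×5.5 cube (44.00 mm²), the r=9 cylinder at (-4, -1) partially overlaps it — only the 20.51 mm² overlap (of its 243.00 mm²) is removed, clipping the outline; the 5.5×23.5 cube at (-4, 3) misses the remaining region (no effect) — area = 23.49 mm². Checking containment: the cross-section at z = 16.2 is a subset of the cross-section at z = 4.8.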